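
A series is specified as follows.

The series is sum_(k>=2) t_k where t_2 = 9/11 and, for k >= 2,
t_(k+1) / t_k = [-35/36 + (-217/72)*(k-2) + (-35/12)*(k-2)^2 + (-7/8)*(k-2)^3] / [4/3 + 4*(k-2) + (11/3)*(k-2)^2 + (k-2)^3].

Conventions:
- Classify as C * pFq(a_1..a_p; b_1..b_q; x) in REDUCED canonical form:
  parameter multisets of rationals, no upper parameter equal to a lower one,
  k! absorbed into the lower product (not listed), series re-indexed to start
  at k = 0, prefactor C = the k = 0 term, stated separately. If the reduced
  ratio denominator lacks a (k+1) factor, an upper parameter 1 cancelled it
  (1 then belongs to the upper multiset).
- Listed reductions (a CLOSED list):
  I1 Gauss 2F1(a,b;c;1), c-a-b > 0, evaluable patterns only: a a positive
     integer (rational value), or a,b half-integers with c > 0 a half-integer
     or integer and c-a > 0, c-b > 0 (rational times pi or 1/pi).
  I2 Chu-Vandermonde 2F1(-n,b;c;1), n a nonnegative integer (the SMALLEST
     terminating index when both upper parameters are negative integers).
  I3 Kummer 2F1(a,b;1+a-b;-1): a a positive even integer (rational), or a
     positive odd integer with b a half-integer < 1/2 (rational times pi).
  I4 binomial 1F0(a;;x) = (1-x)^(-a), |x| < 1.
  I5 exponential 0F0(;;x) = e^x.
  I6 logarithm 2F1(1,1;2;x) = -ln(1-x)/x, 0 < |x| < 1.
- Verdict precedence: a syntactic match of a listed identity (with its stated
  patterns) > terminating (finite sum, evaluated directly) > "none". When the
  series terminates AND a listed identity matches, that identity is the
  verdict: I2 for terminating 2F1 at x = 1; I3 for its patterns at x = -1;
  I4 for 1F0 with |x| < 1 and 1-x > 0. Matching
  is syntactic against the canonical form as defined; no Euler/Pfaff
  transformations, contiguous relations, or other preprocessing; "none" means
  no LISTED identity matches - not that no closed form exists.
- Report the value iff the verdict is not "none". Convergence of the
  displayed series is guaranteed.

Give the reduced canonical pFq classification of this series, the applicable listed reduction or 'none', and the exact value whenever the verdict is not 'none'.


Structural cue: from the first term 9/11: the expanded ratio factors over Q; prefactor 9/11, roots give parameters.
Adjacent-term ratio: r(k) = (-7/8) * (k+1) (k+5/3) / [(k+2) (k+1)] ; factor over Q: parameters, x = (-7/8), and C = 9/11.

At argument -7/8: a 2F1 with upper {1, 5/3}, lower {2}, scaled by C = 9/11. Verdict: none. No listed pattern accepts 2F1(1, 5/3; 2; -7/8).


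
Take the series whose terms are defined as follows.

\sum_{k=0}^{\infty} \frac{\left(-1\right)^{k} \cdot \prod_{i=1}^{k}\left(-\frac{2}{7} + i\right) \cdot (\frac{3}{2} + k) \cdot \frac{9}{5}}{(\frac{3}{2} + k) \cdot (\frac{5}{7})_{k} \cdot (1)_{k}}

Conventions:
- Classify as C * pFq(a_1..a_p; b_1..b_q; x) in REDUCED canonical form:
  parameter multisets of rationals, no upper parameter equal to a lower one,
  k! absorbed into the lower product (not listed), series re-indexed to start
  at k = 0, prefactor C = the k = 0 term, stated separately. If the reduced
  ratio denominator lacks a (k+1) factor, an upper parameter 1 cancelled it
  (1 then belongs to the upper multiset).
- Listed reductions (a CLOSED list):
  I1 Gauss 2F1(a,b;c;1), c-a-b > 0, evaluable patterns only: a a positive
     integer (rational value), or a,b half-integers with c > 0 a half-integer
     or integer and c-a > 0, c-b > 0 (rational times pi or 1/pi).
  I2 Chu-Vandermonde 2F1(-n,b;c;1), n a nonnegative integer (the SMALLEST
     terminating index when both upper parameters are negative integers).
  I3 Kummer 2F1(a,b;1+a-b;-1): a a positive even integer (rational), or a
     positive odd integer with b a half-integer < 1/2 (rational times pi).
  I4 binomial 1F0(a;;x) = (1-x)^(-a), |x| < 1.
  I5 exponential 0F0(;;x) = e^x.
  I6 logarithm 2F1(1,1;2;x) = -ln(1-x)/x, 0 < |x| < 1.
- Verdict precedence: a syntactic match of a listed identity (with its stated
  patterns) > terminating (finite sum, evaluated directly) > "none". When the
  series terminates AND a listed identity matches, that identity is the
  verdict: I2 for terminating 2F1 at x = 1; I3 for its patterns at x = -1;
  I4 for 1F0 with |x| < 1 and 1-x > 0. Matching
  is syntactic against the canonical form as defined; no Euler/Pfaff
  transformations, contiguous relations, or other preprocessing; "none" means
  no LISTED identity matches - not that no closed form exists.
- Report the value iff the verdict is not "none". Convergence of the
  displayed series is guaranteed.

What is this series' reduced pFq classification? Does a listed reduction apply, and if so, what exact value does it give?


Classification (C = \frac{9}{5}): 0F0 with upper {-}, lower {-}, argument x = -1. Verdict (x = -1): the exponential series (I5) applies (the 0F0 exponential series at x = -1). Hence: \frac{9}{5} \cdot e^{-1}.

Structural cue: t_0 being \frac{9}{5}, (1)_k (prefactor 9/5) is k! itself.
Term ratio: r(k) = -1 * 1 / [(k+1)] - poly over poly, x = -1 from leading terms; C = \frac{9}{5} at k = 0.


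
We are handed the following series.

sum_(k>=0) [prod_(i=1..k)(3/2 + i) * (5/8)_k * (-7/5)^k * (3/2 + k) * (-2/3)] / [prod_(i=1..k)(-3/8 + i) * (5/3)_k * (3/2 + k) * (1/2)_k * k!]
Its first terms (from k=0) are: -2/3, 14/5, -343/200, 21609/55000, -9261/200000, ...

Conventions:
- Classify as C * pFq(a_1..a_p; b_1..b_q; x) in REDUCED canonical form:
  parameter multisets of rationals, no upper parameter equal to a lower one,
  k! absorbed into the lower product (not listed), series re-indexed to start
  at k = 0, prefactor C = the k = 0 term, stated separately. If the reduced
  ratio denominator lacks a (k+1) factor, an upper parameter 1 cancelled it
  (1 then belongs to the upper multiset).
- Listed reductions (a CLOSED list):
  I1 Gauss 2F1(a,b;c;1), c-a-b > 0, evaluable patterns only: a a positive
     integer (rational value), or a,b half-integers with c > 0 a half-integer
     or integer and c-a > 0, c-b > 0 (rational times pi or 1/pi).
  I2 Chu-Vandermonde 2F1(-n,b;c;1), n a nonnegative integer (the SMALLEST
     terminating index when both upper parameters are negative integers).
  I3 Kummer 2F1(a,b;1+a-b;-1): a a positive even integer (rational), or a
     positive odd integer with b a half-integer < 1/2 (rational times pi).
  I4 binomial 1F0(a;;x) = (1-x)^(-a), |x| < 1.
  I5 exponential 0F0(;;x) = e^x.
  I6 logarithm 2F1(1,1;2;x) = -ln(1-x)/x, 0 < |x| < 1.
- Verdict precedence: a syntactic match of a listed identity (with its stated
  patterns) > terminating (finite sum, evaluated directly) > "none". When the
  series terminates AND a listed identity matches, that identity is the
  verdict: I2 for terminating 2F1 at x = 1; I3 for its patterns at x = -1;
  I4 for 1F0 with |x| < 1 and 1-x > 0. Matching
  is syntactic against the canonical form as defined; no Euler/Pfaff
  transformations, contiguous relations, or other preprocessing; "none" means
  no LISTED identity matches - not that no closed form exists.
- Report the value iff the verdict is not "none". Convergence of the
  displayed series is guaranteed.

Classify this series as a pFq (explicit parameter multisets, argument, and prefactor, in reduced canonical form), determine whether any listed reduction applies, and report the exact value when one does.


At argument -7/5: a 1F2 with upper {5/2}, lower {1/2, 5/3}, scaled by C = -2/3. Verdict: none. No listed pattern accepts 1F2(5/2; 1/2, 5/3; -7/5).

Structural cue: from the first term -2/3: the lower running product (C = -2/3) is a rising factorial.
Step ratio: r(k) = (-7/5) * (k+5/2) / [(k+1/2) (k+5/3) (k+1)] ; factor over Q: parameters, x = (-7/5), and C = -2/3.


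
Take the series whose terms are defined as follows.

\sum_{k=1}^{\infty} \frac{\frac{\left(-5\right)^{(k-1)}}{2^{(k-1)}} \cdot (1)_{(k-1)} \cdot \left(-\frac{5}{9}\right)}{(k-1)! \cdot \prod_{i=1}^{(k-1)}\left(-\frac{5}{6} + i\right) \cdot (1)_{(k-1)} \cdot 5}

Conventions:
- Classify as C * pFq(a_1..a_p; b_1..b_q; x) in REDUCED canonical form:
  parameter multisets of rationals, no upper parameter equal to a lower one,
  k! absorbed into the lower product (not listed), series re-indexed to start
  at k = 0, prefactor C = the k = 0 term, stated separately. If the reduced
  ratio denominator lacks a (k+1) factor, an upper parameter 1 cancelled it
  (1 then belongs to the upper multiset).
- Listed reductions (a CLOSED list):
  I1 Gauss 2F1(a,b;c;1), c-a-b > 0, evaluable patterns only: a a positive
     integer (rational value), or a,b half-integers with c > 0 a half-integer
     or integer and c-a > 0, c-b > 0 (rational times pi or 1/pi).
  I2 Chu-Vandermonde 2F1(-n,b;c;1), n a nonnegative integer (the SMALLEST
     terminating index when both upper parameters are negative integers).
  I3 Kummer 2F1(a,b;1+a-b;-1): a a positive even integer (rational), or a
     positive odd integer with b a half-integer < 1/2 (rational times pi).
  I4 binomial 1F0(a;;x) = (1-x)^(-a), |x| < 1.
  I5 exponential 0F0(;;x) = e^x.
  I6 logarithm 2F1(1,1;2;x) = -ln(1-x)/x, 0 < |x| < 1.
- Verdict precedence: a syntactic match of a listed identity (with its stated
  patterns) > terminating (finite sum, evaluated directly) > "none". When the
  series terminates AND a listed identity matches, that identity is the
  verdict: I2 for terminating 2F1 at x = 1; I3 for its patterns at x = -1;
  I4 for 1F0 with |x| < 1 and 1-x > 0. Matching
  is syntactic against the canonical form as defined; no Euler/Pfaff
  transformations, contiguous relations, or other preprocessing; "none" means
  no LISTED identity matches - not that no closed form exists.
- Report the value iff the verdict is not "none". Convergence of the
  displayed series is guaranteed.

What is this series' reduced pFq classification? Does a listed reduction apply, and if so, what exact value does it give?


First insight: from the first term -\frac{1}{9}: the lower running product (prefactor -1/9) is a rising factorial.
Consecutive-term ratio: r(k) = -\frac{5}{2} * 1 / [(k+\frac{1}{6}) (k+1)] - rational; roots negated = parameters, x = -\frac{5}{2}, C = -\frac{1}{9}.

Canonical form: C = -\frac{1}{9} times 0F1 with upper {-}, lower {\frac{1}{6}}, x = -\frac{5}{2}. Verdict: none (x = -\frac{5}{2}): each listed identity misses the multisets {-} ; {\frac{1}{6}}.


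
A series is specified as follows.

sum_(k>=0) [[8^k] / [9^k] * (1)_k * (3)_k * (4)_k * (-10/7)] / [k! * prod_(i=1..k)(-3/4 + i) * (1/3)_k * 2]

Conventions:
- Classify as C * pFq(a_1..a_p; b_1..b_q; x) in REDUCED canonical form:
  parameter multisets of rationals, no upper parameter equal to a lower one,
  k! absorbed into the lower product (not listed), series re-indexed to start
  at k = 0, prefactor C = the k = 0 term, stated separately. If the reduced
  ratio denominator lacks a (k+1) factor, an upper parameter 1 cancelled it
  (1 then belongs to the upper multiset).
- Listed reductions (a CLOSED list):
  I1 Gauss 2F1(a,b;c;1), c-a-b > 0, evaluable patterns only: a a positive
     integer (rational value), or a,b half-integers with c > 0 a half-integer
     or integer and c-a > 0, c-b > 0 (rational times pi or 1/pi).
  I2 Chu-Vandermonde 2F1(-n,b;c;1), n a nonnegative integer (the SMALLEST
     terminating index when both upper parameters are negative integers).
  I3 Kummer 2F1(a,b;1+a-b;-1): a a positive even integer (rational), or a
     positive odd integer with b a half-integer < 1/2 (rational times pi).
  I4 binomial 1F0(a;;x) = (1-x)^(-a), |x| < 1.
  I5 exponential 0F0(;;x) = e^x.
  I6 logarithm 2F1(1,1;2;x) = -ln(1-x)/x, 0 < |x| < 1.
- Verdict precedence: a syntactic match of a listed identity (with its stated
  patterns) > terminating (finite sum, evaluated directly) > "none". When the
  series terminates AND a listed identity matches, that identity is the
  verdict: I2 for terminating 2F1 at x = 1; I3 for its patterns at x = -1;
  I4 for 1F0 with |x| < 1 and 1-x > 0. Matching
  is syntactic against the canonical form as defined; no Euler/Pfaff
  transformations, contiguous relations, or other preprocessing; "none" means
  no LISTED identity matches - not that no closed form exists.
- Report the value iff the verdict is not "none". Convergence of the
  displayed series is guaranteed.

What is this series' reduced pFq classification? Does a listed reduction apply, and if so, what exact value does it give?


With C = -5/7: the canonical form is 3F2(1, 3, 4; 1/4, 1/3; 8/9). Verdict: none. A 3F2 with upper {1, 3, 4} fits none of I1-I6 at x = 8/9; the sum runs forever.

Key observation: x = (8/9) and the lower running product (C = -5/7) is a rising factorial.
Adjacent-term ratio: r(k) = (8/9) * (k+1) (k+3) (k+4) / [(k+1/4) (k+1/3) (k+1)] - rational; roots negated = parameters, x = (8/9), C = -5/7.


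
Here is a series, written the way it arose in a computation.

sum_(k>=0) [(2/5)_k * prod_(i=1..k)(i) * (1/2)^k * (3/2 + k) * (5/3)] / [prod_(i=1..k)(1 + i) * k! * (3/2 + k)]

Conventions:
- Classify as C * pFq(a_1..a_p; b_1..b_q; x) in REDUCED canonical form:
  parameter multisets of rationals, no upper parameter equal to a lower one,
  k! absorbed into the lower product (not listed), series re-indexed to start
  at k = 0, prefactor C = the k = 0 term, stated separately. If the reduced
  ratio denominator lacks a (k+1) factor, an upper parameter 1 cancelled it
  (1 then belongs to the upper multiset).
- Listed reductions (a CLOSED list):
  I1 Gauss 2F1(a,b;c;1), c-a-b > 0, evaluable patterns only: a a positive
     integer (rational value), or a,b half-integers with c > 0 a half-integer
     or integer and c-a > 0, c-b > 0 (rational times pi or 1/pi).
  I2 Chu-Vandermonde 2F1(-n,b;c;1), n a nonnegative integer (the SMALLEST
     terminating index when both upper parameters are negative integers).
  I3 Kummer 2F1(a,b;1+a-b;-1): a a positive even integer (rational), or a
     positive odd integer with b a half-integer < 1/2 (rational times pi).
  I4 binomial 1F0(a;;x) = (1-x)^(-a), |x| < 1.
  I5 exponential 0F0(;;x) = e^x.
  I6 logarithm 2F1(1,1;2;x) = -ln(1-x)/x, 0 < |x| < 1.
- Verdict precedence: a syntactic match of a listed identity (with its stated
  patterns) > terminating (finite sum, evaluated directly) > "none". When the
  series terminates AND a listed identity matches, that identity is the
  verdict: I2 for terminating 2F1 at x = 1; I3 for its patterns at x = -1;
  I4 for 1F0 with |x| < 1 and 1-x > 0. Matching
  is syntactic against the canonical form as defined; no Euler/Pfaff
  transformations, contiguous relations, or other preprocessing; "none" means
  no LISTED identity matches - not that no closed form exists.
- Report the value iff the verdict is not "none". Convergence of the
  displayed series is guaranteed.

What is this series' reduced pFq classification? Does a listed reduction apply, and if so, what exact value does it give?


This is 5/3 * 2F1(2/5, 1; 2; 1/2) in reduced canonical form. Verdict: none - at argument 1/2 the multisets {2/5, 1} ; {2} match no listed identity.

First insight: t_0 being 5/3, the lower running product (C = 5/3) is a rising factorial.
Ratio: r(k) = (1/2) * (k+2/5) (k+1) / [(k+2) (k+1)] - rational in k. x = (1/2); t_0 = 5/3; negate the roots.


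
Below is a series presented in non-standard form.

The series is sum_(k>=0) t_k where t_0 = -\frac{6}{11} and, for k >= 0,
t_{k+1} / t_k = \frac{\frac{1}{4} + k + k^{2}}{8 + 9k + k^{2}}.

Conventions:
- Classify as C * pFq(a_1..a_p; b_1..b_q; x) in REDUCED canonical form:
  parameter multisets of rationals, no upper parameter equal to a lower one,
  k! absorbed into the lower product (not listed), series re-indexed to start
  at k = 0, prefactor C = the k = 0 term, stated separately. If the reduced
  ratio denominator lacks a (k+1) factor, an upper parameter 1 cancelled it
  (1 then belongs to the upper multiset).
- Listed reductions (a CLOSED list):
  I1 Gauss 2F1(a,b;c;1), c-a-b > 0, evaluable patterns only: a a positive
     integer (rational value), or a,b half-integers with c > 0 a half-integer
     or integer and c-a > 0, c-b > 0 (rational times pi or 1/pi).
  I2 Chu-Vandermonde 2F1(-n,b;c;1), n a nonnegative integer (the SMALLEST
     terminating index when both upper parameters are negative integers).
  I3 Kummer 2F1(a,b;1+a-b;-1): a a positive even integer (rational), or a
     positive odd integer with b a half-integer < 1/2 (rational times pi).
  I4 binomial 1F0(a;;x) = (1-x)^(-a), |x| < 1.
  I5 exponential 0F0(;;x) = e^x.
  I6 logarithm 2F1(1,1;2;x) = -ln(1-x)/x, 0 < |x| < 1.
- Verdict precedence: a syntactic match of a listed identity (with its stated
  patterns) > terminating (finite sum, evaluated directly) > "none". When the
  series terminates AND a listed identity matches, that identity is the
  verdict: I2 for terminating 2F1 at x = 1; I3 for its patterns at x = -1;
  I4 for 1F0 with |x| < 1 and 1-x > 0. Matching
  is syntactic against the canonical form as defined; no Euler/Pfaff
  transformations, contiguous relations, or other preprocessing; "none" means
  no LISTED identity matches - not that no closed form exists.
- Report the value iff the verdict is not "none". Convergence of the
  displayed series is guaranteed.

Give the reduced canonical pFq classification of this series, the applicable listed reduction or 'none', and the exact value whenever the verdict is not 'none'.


At argument 1: a 2F1 with upper {\frac{1}{2}, \frac{1}{2}}, lower {8}, scaled by C = -\frac{6}{11}. Verdict: this is Gauss (I1, half-integer pattern) (x = 1; upper {\frac{1}{2}, \frac{1}{2}} half-integers, c = 8 in the evaluable pattern). Value: \left(-\frac{8388608}{4723719}\right) / \pi.

First insight: t_0 being -\frac{6}{11}, factor the ratio over Q (C = -6/11): negated roots = parameters.
Ratio: r(k) = 1 * (k+\frac{1}{2}) (k+\frac{1}{2}) / [(k+8) (k+1)] - rational in k, leading ratio 1; with t_0 = -\frac{6}{11}, classification follows.


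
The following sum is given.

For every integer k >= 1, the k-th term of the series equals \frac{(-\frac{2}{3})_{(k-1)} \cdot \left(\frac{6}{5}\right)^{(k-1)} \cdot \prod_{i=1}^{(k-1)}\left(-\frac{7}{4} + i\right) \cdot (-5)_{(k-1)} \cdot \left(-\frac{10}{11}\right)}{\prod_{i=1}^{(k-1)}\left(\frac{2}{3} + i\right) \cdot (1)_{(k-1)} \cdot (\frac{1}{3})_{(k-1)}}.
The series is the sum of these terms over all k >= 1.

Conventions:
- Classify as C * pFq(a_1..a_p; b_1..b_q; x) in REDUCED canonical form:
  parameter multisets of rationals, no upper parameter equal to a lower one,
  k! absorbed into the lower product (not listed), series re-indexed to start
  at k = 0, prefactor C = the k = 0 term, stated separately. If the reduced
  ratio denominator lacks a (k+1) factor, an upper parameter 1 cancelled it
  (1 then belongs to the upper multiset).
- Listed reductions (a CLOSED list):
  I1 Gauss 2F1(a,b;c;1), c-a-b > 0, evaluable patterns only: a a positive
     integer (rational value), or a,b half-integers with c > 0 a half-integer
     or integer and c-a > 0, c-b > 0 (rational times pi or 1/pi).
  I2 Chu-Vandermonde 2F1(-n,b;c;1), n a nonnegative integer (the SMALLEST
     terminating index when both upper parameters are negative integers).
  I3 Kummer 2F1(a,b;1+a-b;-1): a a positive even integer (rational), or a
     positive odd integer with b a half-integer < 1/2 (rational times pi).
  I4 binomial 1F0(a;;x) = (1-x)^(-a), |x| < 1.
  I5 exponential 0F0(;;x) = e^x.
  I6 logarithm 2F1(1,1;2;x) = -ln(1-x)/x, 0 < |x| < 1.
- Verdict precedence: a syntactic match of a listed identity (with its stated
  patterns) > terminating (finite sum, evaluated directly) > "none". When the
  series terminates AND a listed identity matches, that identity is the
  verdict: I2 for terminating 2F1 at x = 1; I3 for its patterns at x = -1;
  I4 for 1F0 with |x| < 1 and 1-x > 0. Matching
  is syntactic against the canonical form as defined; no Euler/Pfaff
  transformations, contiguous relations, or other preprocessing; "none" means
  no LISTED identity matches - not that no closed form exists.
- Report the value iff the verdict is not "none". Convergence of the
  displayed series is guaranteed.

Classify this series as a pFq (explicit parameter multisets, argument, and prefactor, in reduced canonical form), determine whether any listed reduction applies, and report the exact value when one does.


Reduced: x = \frac{6}{5}, 3F2, upper = {-5, -\frac{3}{4}, -\frac{2}{3}}, lower = {\frac{1}{3}, \frac{5}{3}}, C = -\frac{10}{11}. Verdict: terminating. (-5)_k vanishes past k = 5, leaving a 6-term sum, computed directly. Its exact value is \frac{1087621957}{287980000}.

Structural cue: from the first term -\frac{10}{11}: the lower running product (C = -10/11) is a rising factorial.
Consecutive-term ratio: r(k) = \frac{6}{5} * (k-5) (k-\frac{3}{4}) (k-\frac{2}{3}) / [(k+\frac{1}{3}) (k+\frac{5}{3}) (k+1)] - rational; roots negated = parameters, x = \frac{6}{5}, C = -\frac{10}{11}.


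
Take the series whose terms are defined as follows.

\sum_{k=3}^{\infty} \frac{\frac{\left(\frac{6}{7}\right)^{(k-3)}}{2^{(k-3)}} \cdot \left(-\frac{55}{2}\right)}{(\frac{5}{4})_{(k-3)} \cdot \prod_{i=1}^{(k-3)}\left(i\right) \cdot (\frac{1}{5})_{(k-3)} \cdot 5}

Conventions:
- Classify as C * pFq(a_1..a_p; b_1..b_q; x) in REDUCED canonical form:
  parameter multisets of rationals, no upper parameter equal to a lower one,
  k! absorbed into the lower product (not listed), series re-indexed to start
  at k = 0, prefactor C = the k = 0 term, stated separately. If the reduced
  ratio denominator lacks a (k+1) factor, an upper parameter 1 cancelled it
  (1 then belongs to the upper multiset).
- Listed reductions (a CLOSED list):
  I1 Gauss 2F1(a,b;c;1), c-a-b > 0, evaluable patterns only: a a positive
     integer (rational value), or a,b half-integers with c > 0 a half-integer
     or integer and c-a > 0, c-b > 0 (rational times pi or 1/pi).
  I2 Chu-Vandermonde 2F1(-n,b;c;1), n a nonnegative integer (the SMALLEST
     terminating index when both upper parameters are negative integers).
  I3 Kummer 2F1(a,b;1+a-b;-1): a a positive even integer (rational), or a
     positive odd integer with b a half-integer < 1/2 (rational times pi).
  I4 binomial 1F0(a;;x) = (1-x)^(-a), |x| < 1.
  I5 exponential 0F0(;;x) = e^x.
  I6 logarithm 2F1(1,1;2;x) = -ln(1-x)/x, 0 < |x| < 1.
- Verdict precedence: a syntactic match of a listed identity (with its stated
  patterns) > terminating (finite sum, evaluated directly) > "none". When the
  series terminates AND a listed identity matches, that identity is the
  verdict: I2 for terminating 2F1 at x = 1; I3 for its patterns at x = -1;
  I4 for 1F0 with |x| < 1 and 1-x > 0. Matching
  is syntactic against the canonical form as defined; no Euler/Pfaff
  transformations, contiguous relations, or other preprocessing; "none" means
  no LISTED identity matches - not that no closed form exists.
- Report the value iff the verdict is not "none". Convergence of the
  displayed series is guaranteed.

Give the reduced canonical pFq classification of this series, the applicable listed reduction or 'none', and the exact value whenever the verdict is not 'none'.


Classification (C = -\frac{11}{2}): 0F2 with upper {-}, lower {\frac{1}{5}, \frac{5}{4}}, argument x = \frac{3}{7}. Verdict: no listed reduction: x = \frac{3}{7} and upper {-} fail every I1-I6 pattern.

Key observation: from the first term -\frac{11}{2}: the constant factors (C = -11/2, x = 3/7) combine into one prefactor.
Term ratio: r(k) = \frac{3}{7} * 1 / [(k+\frac{1}{5}) (k+\frac{5}{4}) (k+1)] - rational; roots negated = parameters, x = \frac{3}{7}, C = -\frac{11}{2}.


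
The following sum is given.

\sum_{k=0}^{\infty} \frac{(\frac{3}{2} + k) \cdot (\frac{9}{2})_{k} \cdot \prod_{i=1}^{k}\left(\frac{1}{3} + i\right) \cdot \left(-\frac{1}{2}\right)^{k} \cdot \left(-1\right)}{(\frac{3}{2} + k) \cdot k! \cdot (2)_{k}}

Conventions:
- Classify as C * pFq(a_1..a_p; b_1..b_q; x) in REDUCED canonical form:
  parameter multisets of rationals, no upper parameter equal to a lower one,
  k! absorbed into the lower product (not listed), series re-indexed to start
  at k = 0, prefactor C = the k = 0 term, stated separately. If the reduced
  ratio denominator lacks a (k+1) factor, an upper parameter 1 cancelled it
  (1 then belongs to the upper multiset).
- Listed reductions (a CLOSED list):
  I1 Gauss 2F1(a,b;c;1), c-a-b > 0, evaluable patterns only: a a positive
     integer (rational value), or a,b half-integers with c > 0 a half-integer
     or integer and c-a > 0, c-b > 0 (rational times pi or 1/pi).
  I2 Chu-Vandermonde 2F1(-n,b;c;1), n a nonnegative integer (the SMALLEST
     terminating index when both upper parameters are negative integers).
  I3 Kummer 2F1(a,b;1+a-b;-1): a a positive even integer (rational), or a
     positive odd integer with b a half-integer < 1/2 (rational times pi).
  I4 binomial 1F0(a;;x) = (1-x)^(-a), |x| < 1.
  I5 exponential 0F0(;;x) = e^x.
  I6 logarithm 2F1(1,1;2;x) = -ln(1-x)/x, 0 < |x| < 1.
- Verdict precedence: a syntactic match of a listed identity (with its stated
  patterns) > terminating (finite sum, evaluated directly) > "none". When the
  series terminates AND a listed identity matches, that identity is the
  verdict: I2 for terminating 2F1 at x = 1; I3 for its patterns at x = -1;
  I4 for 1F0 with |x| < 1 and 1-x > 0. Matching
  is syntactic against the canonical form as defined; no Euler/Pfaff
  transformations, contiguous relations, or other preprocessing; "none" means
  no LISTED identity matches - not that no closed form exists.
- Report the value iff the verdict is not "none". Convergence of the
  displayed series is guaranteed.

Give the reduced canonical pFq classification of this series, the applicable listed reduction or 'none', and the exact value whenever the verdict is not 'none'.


Key observation: with t_0 = -1, the running product (prefactor -1) telescopes to a rising factorial.
Step ratio: r(k) = -\frac{1}{2} * (k+\frac{4}{3}) (k+\frac{9}{2}) / [(k+2) (k+1)] - rational; roots negated = parameters, x = -\frac{1}{2}, C = -1.

Reduced: x = -\frac{1}{2}, 2F1, upper = {\frac{4}{3}, \frac{9}{2}}, lower = {2}, C = -1. Verdict: none (x = -\frac{1}{2}): each listed identity misses the multisets {\frac{4}{3}, \frac{9}{2}} ; {2}.


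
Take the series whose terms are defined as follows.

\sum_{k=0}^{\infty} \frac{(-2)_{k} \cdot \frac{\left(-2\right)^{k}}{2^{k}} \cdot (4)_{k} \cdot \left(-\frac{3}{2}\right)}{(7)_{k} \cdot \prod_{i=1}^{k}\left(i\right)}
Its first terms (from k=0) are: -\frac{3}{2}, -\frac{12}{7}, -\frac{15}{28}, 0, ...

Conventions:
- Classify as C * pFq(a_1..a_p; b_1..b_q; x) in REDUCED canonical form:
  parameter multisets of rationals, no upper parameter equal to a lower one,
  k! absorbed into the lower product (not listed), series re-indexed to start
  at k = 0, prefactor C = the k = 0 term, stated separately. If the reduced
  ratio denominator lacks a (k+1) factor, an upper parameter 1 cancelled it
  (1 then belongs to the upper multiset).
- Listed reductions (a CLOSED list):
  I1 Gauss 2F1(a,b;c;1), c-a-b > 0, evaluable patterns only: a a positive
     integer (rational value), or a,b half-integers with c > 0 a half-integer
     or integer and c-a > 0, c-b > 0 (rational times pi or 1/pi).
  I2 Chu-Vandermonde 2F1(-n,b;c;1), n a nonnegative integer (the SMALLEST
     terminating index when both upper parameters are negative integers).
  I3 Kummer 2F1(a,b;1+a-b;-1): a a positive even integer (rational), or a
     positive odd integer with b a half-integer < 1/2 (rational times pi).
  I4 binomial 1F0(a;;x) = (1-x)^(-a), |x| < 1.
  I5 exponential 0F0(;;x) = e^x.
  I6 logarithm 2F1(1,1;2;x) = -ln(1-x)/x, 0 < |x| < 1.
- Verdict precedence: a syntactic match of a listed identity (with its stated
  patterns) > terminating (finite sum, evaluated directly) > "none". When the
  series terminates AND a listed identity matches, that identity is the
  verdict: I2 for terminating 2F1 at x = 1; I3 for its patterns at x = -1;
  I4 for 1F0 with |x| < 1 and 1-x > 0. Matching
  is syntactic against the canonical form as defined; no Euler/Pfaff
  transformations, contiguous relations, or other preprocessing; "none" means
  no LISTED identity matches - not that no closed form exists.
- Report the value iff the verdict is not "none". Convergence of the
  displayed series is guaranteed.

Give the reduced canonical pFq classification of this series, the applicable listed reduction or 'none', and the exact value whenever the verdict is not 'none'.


Reduced: x = -1, 2F1, upper = {-2, 4}, lower = {7}, C = -\frac{3}{2}. Verdict: Kummer's theorem (I3) fires (x = -1; c = 7 equals 1+a-b for upper {-2, 4}: listed pattern). Value: -\frac{15}{4}.

Key observation: from the first term -\frac{3}{2}: the product of the first k integers (C = -3/2, x = -1) is k!.
Step ratio: r(k) = -1 * (k-2) (k+4) / [(k+7) (k+1)] - rational in k, leading ratio -1; with t_0 = -\frac{3}{2}, classification follows.


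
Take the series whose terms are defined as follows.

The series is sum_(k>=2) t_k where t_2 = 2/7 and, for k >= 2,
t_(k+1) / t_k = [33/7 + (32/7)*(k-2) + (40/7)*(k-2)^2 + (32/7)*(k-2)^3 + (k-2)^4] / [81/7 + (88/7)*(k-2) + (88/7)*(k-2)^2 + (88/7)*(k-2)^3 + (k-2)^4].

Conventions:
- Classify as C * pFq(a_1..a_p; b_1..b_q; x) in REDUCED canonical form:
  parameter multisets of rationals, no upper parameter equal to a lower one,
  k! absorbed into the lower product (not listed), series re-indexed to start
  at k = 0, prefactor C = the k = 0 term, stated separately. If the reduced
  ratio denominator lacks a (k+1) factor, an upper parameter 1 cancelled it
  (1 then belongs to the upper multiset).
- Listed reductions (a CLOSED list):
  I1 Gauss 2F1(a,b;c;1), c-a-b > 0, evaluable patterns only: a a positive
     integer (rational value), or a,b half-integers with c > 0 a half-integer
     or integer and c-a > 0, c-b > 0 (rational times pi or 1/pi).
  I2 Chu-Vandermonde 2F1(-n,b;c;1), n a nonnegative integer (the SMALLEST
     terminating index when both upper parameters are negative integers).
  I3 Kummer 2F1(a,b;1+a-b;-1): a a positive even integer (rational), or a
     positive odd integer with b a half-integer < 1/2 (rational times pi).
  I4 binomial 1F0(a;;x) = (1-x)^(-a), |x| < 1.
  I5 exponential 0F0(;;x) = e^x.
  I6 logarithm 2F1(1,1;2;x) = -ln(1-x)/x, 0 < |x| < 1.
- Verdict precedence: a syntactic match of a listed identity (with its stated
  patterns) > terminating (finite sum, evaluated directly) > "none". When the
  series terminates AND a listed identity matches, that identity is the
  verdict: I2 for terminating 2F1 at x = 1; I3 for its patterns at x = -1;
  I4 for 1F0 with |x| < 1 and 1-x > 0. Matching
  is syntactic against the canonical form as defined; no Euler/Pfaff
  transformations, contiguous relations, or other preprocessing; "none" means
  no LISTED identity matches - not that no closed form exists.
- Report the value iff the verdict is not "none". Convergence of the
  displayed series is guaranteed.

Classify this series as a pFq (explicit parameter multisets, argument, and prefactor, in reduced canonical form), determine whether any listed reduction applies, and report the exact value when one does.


Reduced: x = 1, 2F1, upper = {11/7, 3}, lower = {81/7}, C = 2/7. Verdict: Gauss's theorem (I1) matches (x = 1: the Gamma ratio telescopes since c-a-b = 7 > 0 and a = 3 in Z>0). Hence: 24790/50421.

Key step: t_0 being 2/7, cancel k^2 + 1 from the displayed ratio first; then C = 2/7.
Consecutive-term ratio: r(k) = 1 * (k+11/7) (k+3) / [(k+81/7) (k+1)] - poly over poly, x = 1 from leading terms; C = 2/7 at k = 0.


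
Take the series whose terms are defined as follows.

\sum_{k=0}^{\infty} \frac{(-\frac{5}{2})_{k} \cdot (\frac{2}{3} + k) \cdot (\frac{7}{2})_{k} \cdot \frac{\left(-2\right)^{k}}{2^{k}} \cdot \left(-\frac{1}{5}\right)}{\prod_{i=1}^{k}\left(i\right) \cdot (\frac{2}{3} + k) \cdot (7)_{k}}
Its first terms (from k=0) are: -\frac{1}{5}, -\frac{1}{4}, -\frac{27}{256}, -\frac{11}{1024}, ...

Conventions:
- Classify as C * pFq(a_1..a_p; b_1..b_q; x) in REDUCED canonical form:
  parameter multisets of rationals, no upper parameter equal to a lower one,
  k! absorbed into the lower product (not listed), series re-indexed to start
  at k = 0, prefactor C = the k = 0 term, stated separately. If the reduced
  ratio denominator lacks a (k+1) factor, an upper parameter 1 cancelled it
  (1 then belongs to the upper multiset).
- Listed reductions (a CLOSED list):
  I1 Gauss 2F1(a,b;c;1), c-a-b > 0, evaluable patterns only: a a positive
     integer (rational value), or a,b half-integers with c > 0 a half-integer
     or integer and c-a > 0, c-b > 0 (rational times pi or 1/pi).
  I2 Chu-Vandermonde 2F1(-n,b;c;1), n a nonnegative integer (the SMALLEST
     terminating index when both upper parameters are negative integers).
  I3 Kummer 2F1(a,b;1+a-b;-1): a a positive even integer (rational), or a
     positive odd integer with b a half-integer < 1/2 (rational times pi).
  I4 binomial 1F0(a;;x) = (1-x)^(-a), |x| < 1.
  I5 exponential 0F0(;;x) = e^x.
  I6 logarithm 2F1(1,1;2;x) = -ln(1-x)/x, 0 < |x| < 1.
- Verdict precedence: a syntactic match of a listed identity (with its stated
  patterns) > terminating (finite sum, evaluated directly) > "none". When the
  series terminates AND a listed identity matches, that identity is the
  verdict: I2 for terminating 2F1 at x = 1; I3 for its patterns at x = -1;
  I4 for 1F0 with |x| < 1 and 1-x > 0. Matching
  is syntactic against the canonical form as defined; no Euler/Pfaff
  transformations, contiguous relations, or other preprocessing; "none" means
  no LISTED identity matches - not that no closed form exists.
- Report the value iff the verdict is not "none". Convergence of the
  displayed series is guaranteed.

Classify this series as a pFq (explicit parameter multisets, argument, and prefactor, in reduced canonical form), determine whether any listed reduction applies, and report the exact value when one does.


Prefactor -\frac{1}{5}, argument -1: 2F1 with upper {-\frac{5}{2}, \frac{7}{2}} over lower {7}. Verdict: none here - no I1-I6 shape fits x = -1 with lower {7}.

Key step: with t_0 = -\frac{1}{5}, the product of the first k integers (C = -1/5) is k!.
Ratio: r(k) = -1 * (k-\frac{5}{2}) (k+\frac{7}{2}) / [(k+7) (k+1)] ; factor over Q: parameters, x = -1, and C = -\frac{1}{5}.


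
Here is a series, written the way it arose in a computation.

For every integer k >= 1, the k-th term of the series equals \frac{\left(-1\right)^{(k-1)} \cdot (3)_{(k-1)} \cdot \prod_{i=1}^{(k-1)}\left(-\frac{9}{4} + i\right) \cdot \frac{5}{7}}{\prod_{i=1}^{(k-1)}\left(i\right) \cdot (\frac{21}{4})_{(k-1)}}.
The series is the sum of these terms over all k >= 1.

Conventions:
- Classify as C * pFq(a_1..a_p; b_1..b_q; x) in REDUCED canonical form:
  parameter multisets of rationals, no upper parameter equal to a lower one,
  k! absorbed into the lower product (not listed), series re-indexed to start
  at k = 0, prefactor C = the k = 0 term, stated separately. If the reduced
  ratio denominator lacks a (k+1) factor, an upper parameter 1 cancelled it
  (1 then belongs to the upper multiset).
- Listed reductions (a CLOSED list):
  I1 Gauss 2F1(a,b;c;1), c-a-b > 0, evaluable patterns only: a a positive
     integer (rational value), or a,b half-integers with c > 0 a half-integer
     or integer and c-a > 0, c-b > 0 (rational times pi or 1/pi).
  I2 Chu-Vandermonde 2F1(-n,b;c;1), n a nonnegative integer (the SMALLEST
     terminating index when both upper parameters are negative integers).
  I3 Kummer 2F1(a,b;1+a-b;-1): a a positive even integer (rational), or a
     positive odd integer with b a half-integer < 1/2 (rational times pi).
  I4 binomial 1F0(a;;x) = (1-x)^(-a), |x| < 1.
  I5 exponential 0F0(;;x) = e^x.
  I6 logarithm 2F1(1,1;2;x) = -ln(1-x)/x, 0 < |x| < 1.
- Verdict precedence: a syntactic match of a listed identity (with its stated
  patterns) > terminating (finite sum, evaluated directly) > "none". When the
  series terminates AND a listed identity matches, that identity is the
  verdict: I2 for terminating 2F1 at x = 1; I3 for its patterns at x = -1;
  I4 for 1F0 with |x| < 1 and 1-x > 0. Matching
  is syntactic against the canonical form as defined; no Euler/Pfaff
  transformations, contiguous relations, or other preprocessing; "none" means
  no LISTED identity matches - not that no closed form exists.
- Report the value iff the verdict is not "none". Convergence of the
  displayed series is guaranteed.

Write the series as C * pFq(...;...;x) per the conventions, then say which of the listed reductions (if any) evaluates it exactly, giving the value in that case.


With C = \frac{5}{7}: the canonical form is 2F1(-\frac{5}{4}, 3; \frac{21}{4}; -1). Verdict: no listed reduction: x = -1 and upper {-\frac{5}{4}, 3} fail every I1-I6 pattern.

The tell: with t_0 = \frac{5}{7}, the running product (prefactor 5/7) telescopes to a rising factorial.
Consecutive-term ratio: r(k) = -1 * (k-\frac{5}{4}) (k+3) / [(k+\frac{21}{4}) (k+1)] - rational in k. x = -1; t_0 = \frac{5}{7}; negate the roots.


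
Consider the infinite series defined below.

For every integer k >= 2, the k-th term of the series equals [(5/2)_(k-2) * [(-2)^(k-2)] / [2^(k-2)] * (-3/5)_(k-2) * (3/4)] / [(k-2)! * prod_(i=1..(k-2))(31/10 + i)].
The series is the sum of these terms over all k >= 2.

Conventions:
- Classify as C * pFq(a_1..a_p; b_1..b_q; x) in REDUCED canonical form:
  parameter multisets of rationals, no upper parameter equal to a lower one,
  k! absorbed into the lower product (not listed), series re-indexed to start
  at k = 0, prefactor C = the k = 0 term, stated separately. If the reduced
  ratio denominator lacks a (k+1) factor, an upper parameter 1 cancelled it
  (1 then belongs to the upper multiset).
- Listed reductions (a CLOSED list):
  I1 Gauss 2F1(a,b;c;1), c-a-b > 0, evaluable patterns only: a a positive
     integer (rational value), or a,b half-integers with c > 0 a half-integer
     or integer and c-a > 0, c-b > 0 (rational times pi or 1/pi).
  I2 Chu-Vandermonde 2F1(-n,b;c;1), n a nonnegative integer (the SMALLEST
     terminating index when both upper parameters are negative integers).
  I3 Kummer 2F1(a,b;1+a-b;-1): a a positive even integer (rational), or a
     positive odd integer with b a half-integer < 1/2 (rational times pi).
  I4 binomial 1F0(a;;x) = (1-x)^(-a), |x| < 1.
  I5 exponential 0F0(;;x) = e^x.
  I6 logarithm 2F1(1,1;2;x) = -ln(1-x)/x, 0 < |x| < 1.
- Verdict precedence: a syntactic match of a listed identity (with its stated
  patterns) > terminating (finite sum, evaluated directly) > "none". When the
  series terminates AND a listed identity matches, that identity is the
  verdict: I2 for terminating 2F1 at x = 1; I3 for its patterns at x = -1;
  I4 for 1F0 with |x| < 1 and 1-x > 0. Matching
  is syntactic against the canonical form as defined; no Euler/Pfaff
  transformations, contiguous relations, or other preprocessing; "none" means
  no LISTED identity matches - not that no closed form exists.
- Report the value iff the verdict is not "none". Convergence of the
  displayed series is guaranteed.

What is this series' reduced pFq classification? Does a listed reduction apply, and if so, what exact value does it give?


x = -1 here; the reduced form reads 2F1, upper {-3/5, 5/2}, lower {41/10}, C = 3/4. Verdict: none here - no I1-I6 shape fits x = -1 with lower {41/10}.

The tell: t_0 being 3/4, the two k-th powers (prefactor 3/4) combine into one argument.
Ratio: r(k) = (-1) * (k-3/5) (k+5/2) / [(k+41/10) (k+1)] - rational in k, leading ratio (-1); with t_0 = 3/4, classification follows.


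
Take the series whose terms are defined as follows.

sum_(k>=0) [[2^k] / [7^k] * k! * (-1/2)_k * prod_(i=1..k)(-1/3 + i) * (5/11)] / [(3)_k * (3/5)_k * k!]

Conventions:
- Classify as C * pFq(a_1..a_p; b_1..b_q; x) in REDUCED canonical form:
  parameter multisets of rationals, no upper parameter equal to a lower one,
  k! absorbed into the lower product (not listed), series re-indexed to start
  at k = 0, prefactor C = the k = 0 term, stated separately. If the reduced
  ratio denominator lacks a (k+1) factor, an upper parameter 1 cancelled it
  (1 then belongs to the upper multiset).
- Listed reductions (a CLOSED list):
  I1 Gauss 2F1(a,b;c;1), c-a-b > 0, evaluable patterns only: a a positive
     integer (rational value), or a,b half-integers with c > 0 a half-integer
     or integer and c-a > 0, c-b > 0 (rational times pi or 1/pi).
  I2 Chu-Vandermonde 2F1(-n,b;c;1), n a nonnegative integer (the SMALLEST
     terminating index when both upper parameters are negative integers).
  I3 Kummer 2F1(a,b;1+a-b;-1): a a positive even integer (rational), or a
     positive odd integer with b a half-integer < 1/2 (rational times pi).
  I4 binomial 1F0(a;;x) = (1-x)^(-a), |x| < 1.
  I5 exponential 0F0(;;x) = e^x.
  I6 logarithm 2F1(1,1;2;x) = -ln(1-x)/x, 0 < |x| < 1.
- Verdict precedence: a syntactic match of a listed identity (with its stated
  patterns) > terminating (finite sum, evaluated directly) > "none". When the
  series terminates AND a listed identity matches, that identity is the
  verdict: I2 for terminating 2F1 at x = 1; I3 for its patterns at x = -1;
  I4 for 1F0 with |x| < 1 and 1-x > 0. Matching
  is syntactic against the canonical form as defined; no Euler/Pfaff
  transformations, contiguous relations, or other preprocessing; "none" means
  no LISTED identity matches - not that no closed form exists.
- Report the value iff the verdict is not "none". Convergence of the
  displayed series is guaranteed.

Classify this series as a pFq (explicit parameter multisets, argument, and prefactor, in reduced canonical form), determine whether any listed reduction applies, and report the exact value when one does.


x = 2/7 here; the reduced form reads 3F2, upper {-1/2, 2/3, 1}, lower {3/5, 3}, C = 5/11. Verdict: no listed reduction: x = 2/7 and upper {-1/2, 2/3, 1} fail every I1-I6 pattern.

Key step: x = (2/7) and the factorial ratio (C = 5/11, x = 2/7) (k+a-1)!/(a-1)! is a rising factorial (a)_k.
Step ratio: r(k) = (2/7) * (k-1/2) (k+2/3) (k+1) / [(k+3/5) (k+3) (k+1)] - rational in k. x = (2/7); t_0 = 5/11; negate the roots.
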